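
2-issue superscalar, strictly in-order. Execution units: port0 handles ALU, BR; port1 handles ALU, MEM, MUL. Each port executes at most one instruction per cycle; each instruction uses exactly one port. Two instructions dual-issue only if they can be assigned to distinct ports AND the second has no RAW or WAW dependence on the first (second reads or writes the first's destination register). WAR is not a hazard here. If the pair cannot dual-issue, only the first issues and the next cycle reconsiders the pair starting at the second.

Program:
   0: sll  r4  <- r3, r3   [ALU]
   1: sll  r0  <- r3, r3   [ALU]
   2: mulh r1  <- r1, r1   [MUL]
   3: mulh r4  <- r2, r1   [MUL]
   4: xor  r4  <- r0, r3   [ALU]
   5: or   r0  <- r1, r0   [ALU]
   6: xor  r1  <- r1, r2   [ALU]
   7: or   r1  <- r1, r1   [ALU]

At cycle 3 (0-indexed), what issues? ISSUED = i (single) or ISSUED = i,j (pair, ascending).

ISSUED = 4,5

0. sll.ALU sll.ALU @i0+i1  | 2-wide
1. mulh.MUL @i2  | no-port MUL/MUL
2. mulh.MUL @i3  | WAW r4
3. xor.ALU or.ALU @i4+i5  | 2-wide
4. xor.ALU @i6  | RAW+WAW r1
5. or.ALU @i7  | tail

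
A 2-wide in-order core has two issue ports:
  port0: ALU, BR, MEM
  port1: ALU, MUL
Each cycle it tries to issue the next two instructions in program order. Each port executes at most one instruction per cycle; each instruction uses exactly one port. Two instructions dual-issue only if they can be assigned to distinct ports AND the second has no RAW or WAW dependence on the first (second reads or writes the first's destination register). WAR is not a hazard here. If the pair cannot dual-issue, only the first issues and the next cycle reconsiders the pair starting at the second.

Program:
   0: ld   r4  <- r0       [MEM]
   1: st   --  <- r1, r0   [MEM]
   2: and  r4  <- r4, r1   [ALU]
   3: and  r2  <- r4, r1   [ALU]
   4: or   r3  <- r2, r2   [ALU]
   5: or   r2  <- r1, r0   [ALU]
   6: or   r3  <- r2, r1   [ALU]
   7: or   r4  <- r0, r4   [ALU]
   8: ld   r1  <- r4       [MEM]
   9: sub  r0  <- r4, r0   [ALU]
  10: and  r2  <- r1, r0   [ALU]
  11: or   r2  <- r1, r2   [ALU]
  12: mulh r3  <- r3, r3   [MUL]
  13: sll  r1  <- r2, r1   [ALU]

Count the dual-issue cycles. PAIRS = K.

PAIRS = 5

  cy0 -> i0 (ld.MEM) no-port MEM/MEM
  cy1 -> i1&i2 (st.MEM;and.ALU) 2-wide
  cy2 -> i3 (and.ALU) RAW r2
  cy3 -> i4&i5 (or.ALU;or.ALU) 2-wide
  cy4 -> i6&i7 (or.ALU;or.ALU) 2-wide
  cy5 -> i8&i9 (ld.MEM;sub.ALU) 2-wide
  cy6 -> i10 (and.ALU) RAW+WAW r2
  cy7 -> i11&i12 (or.ALU;mulh.MUL) 2-wide
  cy8 -> i13 (sll.ALU) tail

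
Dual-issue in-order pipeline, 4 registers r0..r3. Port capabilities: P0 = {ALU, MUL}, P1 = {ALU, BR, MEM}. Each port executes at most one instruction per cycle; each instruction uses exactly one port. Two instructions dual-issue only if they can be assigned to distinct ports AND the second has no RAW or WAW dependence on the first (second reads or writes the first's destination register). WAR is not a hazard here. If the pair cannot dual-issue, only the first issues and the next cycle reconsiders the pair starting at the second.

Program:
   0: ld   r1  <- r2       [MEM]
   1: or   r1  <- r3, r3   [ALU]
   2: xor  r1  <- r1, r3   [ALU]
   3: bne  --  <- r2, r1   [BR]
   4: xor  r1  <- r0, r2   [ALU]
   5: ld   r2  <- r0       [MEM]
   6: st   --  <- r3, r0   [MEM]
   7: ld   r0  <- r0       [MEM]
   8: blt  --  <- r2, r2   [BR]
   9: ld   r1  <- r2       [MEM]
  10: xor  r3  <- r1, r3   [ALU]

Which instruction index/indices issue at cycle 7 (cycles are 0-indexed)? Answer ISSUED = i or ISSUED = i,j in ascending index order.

ISSUED = 8

c0: i0 ld  WAW r1
c1: i1 or  RAW+WAW r1
c2: i2 xor  RAW r1
c3: i3/i4 bne;xor  2-wide
c4: i5 ld  no-port MEM/MEM
c5: i6 st  no-port MEM/MEM
c6: i7 ld  no-port MEM/BR
c7: i8 blt  no-port BR/MEM
c8: i9 ld  RAW r1
c9: i10 xor  tail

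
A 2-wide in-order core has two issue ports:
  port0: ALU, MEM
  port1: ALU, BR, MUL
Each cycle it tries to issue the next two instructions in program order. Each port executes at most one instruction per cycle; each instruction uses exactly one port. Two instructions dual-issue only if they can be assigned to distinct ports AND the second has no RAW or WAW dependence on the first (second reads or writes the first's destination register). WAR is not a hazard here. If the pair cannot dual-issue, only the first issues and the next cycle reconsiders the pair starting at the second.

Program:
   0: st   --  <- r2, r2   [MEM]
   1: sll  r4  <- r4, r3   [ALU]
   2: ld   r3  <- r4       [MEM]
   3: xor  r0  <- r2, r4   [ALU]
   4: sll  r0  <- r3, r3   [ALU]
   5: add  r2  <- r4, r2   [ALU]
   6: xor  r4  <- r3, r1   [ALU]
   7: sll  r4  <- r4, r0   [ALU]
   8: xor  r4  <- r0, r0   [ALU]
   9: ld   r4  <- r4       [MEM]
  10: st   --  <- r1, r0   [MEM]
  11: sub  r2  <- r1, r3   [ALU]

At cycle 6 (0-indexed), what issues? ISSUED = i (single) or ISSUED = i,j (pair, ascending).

t=0 i0&i1:st sll ; pair
t=1 i2&i3:ld xor ; pair
t=2 i4&i5:sll add ; pair
t=3 i6:xor ; RAW+WAW r4
t=4 i7:sll ; WAW r4
t=5 i8:xor ; RAW+WAW r4
t=6 i9:ld ; no-port MEM/MEM
t=7 i10&i11:st sub ; pair

ISSUED = 9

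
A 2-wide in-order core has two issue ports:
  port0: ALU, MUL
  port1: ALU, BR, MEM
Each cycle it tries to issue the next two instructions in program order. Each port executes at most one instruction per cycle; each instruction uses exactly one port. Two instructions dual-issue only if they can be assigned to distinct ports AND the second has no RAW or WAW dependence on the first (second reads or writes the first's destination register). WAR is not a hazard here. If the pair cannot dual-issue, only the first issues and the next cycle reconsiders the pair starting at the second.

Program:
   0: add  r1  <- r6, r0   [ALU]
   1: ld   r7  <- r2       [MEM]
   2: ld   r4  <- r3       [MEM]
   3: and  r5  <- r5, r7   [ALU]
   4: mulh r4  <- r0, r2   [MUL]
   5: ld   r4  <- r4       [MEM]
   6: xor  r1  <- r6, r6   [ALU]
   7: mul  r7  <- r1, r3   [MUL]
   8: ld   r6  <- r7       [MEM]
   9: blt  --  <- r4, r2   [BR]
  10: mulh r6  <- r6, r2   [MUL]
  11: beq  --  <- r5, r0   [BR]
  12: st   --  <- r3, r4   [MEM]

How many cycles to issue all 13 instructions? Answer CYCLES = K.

CYCLES = 9

c0: i0&i1 add;ld  pair
c1: i2&i3 ld;and  pair
c2: i4 mulh  RAW+WAW r4
c3: i5&i6 ld;xor  pair
c4: i7 mul  RAW r7
c5: i8 ld  no-port MEM/BR
c6: i9&i10 blt;mulh  pair
c7: i11 beq  no-port BR/MEM
c8: i12 st  tail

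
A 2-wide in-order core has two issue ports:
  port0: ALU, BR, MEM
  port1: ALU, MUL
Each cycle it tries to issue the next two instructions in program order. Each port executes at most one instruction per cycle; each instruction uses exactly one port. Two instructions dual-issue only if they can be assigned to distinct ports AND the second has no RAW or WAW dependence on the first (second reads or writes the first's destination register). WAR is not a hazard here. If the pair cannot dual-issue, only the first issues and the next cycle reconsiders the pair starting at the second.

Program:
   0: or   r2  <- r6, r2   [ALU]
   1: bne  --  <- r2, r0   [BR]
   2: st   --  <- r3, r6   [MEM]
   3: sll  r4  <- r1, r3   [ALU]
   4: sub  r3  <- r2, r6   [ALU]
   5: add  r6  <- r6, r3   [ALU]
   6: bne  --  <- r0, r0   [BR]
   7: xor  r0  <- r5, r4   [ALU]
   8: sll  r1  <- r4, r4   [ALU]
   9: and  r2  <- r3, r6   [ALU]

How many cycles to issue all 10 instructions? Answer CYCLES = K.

CYCLES = 7

t=0 i0:or ; RAW r2
t=1 i1:bne ; no-port BR/MEM
t=2 i2&i3:st/sll ; pair
t=3 i4:sub ; RAW r3
t=4 i5&i6:add/bne ; pair
t=5 i7&i8:xor/sll ; pair
t=6 i9:and ; tail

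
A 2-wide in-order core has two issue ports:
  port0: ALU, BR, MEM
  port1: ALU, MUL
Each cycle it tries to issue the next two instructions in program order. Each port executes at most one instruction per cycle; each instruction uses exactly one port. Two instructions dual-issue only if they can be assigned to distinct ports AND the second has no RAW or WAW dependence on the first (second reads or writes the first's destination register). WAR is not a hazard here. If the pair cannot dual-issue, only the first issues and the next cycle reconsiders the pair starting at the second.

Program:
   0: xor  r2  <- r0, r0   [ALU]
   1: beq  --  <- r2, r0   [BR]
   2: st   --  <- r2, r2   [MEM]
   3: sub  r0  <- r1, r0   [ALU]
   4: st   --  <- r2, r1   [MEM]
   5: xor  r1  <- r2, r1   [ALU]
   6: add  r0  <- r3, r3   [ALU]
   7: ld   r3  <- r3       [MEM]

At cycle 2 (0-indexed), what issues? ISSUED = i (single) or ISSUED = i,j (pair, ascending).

  cy0 -> i0 (xor) RAW r2
  cy1 -> i1 (beq) no-port BR/MEM
  cy2 -> i2/i3 (st sub) pair
  cy3 -> i4/i5 (st xor) pair
  cy4 -> i6/i7 (add ld) pair

ISSUED = 2,3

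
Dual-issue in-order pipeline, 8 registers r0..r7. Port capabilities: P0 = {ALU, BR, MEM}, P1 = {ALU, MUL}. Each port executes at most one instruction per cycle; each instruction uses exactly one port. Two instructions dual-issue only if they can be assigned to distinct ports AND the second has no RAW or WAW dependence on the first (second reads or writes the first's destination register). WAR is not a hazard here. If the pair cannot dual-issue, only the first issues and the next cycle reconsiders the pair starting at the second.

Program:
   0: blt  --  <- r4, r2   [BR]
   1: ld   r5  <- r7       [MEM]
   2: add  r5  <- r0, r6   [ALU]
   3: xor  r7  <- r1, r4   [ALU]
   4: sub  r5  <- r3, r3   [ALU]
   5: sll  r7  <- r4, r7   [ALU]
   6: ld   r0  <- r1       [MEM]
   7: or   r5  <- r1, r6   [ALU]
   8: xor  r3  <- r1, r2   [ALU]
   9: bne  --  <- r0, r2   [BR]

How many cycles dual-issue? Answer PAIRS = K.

  cy0 -> i0 (blt.BR) no-port BR/MEM
  cy1 -> i1 (ld.MEM) WAW r5
  cy2 -> i2/i3 (add.ALU+xor.ALU) pair
  cy3 -> i4/i5 (sub.ALU+sll.ALU) pair
  cy4 -> i6/i7 (ld.MEM+or.ALU) pair
  cy5 -> i8/i9 (xor.ALU+bne.BR) pair

PAIRS = 4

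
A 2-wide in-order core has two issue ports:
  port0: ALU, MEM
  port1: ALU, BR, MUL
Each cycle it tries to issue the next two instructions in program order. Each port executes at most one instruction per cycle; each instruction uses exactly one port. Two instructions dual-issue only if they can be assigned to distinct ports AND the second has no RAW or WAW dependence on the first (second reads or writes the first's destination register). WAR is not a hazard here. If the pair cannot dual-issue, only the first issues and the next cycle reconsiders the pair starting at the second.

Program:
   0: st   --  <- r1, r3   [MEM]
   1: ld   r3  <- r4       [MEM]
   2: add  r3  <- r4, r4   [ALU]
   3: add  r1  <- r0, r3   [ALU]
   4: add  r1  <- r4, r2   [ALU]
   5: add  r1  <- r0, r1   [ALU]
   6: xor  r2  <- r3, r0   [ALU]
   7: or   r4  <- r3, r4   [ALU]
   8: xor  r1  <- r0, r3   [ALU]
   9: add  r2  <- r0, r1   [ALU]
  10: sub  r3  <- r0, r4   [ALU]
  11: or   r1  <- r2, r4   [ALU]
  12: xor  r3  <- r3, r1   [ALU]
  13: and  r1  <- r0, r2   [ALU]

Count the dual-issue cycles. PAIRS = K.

[0] i0  st.MEM  -- no-port MEM/MEM
[1] i1  ld.MEM  -- WAW r3
[2] i2  add.ALU  -- RAW r3
[3] i3  add.ALU  -- WAW r1
[4] i4  add.ALU  -- RAW+WAW r1
[5] i5&i6  add.ALU xor.ALU  -- 2-wide
[6] i7&i8  or.ALU xor.ALU  -- 2-wide
[7] i9&i10  add.ALU sub.ALU  -- 2-wide
[8] i11  or.ALU  -- RAW r1
[9] i12&i13  xor.ALU and.ALU  -- 2-wide

PAIRS = 4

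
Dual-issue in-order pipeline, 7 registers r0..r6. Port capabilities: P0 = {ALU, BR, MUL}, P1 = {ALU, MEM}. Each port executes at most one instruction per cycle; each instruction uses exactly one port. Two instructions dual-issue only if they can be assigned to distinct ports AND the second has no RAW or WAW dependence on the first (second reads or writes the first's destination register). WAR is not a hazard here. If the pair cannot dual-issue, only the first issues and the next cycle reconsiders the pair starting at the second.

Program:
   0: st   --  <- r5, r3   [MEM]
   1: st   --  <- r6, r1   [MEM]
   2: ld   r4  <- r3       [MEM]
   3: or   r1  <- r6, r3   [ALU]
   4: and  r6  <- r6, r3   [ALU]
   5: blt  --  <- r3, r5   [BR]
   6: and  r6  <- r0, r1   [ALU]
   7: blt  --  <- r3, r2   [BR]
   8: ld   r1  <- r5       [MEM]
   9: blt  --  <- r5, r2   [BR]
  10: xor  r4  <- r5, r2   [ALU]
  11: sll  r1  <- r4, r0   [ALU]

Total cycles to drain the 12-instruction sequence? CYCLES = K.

CYCLES = 8

  cy0 -> i0 (st.MEM) no-port MEM/MEM
  cy1 -> i1 (st.MEM) no-port MEM/MEM
  cy2 -> i2+i3 (ld.MEM;or.ALU) dual
  cy3 -> i4+i5 (and.ALU;blt.BR) dual
  cy4 -> i6+i7 (and.ALU;blt.BR) dual
  cy5 -> i8+i9 (ld.MEM;blt.BR) dual
  cy6 -> i10 (xor.ALU) RAW r4
  cy7 -> i11 (sll.ALU) tail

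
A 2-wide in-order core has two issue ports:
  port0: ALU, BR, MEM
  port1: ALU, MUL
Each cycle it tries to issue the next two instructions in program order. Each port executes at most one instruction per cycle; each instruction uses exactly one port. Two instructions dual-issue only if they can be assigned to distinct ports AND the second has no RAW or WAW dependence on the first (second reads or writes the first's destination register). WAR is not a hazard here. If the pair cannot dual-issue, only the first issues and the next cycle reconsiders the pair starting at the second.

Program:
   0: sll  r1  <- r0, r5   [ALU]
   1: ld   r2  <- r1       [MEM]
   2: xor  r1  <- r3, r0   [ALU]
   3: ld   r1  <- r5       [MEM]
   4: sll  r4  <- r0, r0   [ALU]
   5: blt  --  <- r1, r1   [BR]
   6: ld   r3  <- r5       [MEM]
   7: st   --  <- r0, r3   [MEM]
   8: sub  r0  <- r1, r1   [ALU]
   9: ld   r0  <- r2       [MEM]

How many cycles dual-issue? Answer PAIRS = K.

c0: i0 sll.ALU  RAW r1
c1: i1/i2 ld.MEM xor.ALU  pair
c2: i3/i4 ld.MEM sll.ALU  pair
c3: i5 blt.BR  no-port BR/MEM
c4: i6 ld.MEM  no-port MEM/MEM
c5: i7/i8 st.MEM sub.ALU  pair
c6: i9 ld.MEM  tail

PAIRS = 3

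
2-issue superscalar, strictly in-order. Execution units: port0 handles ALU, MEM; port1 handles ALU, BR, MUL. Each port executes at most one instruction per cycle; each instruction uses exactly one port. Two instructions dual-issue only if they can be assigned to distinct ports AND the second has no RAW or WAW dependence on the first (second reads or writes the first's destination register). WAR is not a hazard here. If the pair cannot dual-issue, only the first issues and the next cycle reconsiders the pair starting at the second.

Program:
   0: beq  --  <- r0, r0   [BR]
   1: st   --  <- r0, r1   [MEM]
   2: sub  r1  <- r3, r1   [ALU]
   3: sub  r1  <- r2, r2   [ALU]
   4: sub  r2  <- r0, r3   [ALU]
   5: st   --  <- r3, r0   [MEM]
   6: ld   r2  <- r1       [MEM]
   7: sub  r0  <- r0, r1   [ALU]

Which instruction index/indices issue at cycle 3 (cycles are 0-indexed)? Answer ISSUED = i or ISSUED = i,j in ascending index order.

ISSUED = 5

#0 head=0: beq.BR/st.MEM i0&i1 pair
#1 head=2: sub.ALU i2 WAW r1
#2 head=3: sub.ALU/sub.ALU i3&i4 pair
#3 head=5: st.MEM i5 no-port MEM/MEM
#4 head=6: ld.MEM/sub.ALU i6&i7 pair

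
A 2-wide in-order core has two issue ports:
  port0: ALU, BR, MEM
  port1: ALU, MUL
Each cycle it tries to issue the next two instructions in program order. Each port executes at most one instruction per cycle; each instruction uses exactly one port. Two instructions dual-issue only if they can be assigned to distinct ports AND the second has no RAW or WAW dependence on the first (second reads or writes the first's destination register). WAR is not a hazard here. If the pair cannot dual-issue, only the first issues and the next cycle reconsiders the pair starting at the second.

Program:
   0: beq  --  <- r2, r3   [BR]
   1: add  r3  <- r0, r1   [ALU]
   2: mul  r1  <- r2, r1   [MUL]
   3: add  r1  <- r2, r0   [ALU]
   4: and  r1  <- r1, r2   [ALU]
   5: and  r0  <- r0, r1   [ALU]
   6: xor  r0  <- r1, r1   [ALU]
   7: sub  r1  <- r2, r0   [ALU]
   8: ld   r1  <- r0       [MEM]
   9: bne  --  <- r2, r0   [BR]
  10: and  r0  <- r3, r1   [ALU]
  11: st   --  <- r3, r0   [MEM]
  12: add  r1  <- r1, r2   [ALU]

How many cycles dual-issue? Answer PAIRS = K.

PAIRS = 3

[0] i0+i1  beq add  -- 2-wide
[1] i2  mul  -- WAW r1
[2] i3  add  -- RAW+WAW r1
[3] i4  and  -- RAW r1
[4] i5  and  -- WAW r0
[5] i6  xor  -- RAW r0
[6] i7  sub  -- WAW r1
[7] i8  ld  -- no-port MEM/BR
[8] i9+i10  bne and  -- 2-wide
[9] i11+i12  st add  -- 2-wide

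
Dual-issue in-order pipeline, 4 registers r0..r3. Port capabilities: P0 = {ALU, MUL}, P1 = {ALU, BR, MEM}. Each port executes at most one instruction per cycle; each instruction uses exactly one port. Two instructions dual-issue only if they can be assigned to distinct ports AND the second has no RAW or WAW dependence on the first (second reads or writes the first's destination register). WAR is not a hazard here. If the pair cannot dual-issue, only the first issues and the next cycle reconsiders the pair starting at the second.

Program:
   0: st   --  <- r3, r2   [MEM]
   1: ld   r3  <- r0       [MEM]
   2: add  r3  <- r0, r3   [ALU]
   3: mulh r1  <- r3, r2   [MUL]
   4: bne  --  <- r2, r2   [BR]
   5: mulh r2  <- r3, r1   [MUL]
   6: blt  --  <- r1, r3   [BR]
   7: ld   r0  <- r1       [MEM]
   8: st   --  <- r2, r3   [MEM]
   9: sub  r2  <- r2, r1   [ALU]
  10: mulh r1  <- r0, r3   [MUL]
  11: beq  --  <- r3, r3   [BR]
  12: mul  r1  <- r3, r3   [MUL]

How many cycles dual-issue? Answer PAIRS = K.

c0: i0 st.MEM  no-port MEM/MEM
c1: i1 ld.MEM  RAW+WAW r3
c2: i2 add.ALU  RAW r3
c3: i3+i4 mulh.MUL/bne.BR  dual
c4: i5+i6 mulh.MUL/blt.BR  dual
c5: i7 ld.MEM  no-port MEM/MEM
c6: i8+i9 st.MEM/sub.ALU  dual
c7: i10+i11 mulh.MUL/beq.BR  dual
c8: i12 mul.MUL  tail

PAIRS = 4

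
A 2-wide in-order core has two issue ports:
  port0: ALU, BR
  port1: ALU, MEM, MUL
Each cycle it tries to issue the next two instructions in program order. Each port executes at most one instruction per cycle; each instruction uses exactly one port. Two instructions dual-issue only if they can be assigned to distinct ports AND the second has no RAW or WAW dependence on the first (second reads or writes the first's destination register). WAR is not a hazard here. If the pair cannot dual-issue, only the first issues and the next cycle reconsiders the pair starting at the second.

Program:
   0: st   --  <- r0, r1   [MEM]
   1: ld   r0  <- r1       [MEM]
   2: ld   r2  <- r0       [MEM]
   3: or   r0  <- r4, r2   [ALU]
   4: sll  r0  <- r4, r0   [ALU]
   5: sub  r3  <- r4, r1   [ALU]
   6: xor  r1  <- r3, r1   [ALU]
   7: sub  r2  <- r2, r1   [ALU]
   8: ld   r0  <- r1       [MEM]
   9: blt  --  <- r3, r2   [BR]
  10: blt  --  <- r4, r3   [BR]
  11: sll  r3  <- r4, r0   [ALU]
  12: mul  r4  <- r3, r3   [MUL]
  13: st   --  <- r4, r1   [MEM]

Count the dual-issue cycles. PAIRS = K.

PAIRS = 3

[0] i0  st.MEM  -- no-port MEM/MEM
[1] i1  ld.MEM  -- no-port MEM/MEM
[2] i2  ld.MEM  -- RAW r2
[3] i3  or.ALU  -- RAW+WAW r0
[4] i4&i5  sll.ALU;sub.ALU  -- 2-wide
[5] i6  xor.ALU  -- RAW r1
[6] i7&i8  sub.ALU;ld.MEM  -- 2-wide
[7] i9  blt.BR  -- no-port BR/BR
[8] i10&i11  blt.BR;sll.ALU  -- 2-wide
[9] i12  mul.MUL  -- no-port MUL/MEM
[10] i13  st.MEM  -- tail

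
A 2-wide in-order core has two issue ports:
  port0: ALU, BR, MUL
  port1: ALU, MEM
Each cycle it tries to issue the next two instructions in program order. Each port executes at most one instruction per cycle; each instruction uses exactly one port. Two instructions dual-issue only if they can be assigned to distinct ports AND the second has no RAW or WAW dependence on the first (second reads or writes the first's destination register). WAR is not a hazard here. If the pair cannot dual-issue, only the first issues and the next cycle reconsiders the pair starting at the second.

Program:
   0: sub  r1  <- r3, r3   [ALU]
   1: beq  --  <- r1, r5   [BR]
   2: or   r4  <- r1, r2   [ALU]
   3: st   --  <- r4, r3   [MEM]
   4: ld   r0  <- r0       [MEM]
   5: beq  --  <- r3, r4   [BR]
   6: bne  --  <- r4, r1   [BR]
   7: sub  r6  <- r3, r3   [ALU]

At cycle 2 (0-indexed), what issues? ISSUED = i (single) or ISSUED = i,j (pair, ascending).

ISSUED = 3

0. sub.ALU @i0  | RAW r1
1. beq.BR;or.ALU @i1+i2  | pair
2. st.MEM @i3  | no-port MEM/MEM
3. ld.MEM;beq.BR @i4+i5  | pair
4. bne.BR;sub.ALU @i6+i7  | pair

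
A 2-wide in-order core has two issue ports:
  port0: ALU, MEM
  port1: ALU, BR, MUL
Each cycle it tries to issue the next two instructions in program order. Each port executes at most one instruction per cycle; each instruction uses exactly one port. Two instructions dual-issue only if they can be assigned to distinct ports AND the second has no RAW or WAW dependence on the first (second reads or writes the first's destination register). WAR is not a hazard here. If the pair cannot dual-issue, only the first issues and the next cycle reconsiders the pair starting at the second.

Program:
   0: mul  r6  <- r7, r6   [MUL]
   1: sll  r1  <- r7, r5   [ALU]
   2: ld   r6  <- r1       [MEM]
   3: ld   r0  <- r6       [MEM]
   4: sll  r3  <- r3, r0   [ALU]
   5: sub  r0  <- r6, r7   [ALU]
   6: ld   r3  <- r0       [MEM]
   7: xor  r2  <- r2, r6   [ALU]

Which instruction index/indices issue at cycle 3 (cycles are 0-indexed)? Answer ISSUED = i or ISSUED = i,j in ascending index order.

ISSUED = 4,5

t=0 i0/i1:mul.MUL sll.ALU ; 2-wide
t=1 i2:ld.MEM ; no-port MEM/MEM
t=2 i3:ld.MEM ; RAW r0
t=3 i4/i5:sll.ALU sub.ALU ; 2-wide
t=4 i6/i7:ld.MEM xor.ALU ; 2-wide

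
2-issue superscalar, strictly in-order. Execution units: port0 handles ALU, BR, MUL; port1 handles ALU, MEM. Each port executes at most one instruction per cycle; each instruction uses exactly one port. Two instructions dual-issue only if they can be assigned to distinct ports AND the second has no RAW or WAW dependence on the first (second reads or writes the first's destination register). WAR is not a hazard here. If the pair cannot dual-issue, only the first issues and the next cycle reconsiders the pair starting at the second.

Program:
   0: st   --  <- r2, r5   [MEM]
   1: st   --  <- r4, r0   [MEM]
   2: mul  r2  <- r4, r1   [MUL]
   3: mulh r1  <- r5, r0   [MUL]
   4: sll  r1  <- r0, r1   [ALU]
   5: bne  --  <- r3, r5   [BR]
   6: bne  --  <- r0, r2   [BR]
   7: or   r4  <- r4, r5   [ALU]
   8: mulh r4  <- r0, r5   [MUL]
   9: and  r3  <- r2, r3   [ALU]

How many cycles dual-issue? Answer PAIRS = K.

t=0 i0:st ; no-port MEM/MEM
t=1 i1&i2:st;mul ; 2-wide
t=2 i3:mulh ; RAW+WAW r1
t=3 i4&i5:sll;bne ; 2-wide
t=4 i6&i7:bne;or ; 2-wide
t=5 i8&i9:mulh;and ; 2-wide

PAIRS = 4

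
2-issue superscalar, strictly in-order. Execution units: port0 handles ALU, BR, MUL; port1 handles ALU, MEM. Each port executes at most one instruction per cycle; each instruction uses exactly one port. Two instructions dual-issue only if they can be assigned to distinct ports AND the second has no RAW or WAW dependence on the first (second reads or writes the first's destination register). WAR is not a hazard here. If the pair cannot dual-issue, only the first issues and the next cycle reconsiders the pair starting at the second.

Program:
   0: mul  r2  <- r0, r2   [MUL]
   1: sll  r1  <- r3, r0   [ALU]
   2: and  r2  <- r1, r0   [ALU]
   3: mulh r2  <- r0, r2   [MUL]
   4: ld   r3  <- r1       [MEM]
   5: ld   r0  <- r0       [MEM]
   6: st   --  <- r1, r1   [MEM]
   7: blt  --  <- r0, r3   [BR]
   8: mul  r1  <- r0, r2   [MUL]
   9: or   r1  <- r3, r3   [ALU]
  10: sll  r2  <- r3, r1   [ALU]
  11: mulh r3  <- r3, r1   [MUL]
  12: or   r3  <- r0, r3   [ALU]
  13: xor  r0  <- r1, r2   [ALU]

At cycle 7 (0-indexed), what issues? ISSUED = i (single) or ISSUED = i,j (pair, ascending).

ISSUED = 10,11

t=0 i0,i1:mul.MUL/sll.ALU ; 2-wide
t=1 i2:and.ALU ; RAW+WAW r2
t=2 i3,i4:mulh.MUL/ld.MEM ; 2-wide
t=3 i5:ld.MEM ; no-port MEM/MEM
t=4 i6,i7:st.MEM/blt.BR ; 2-wide
t=5 i8:mul.MUL ; WAW r1
t=6 i9:or.ALU ; RAW r1
t=7 i10,i11:sll.ALU/mulh.MUL ; 2-wide
t=8 i12,i13:or.ALU/xor.ALU ; 2-wide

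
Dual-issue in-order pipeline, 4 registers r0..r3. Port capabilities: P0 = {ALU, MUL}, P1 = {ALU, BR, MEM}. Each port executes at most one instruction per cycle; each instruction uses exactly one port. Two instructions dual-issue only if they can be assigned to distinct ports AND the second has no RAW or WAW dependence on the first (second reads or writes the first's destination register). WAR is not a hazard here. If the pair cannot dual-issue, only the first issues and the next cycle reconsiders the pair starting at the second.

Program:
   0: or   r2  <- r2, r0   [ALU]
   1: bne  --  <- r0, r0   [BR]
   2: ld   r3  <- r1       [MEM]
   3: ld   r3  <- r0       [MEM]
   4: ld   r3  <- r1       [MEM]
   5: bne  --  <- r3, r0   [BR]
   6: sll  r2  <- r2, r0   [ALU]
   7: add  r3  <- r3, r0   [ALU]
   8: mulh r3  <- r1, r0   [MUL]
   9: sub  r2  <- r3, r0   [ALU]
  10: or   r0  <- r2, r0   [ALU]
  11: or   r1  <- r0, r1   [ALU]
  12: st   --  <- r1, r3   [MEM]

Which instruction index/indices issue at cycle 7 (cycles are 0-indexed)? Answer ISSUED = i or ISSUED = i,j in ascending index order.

0. or.ALU/bne.BR @i0/i1  | dual
1. ld.MEM @i2  | no-port MEM/MEM
2. ld.MEM @i3  | no-port MEM/MEM
3. ld.MEM @i4  | no-port MEM/BR
4. bne.BR/sll.ALU @i5/i6  | dual
5. add.ALU @i7  | WAW r3
6. mulh.MUL @i8  | RAW r3
7. sub.ALU @i9  | RAW r2
8. or.ALU @i10  | RAW r0
9. or.ALU @i11  | RAW r1
10. st.MEM @i12  | tail

ISSUED = 9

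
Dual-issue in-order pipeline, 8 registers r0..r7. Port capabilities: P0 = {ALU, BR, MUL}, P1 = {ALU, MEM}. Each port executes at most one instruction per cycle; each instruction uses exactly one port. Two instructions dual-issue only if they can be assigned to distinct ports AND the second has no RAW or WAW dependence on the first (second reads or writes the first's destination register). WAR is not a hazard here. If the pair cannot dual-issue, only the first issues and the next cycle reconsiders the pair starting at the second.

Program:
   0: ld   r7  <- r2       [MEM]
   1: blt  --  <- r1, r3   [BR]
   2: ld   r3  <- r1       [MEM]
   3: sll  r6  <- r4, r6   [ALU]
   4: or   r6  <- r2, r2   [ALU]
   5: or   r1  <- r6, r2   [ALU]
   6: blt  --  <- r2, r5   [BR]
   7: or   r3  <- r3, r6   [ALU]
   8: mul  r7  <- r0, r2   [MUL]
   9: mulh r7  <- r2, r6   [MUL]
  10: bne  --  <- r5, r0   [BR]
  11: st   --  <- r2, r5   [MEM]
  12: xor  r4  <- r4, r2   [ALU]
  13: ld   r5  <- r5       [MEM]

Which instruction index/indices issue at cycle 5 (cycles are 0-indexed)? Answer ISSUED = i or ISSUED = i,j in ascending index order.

ISSUED = 9

0. ld blt @i0,i1  | dual
1. ld sll @i2,i3  | dual
2. or @i4  | RAW r6
3. or blt @i5,i6  | dual
4. or mul @i7,i8  | dual
5. mulh @i9  | no-port MUL/BR
6. bne st @i10,i11  | dual
7. xor ld @i12,i13  | dual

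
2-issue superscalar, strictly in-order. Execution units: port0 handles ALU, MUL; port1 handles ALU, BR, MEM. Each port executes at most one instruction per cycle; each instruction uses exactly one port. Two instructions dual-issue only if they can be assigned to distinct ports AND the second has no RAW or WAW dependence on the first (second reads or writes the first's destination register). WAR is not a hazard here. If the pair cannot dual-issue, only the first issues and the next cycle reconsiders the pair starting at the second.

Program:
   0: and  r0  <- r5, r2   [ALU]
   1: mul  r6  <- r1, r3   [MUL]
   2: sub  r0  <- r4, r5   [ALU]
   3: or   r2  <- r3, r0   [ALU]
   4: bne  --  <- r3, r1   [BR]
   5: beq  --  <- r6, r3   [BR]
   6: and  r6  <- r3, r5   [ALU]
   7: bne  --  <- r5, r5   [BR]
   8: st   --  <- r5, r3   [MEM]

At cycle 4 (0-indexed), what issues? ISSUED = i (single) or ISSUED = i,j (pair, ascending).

ISSUED = 7

[0] i0&i1  and.ALU/mul.MUL  -- dual
[1] i2  sub.ALU  -- RAW r0
[2] i3&i4  or.ALU/bne.BR  -- dual
[3] i5&i6  beq.BR/and.ALU  -- dual
[4] i7  bne.BR  -- no-port BR/MEM
[5] i8  st.MEM  -- tail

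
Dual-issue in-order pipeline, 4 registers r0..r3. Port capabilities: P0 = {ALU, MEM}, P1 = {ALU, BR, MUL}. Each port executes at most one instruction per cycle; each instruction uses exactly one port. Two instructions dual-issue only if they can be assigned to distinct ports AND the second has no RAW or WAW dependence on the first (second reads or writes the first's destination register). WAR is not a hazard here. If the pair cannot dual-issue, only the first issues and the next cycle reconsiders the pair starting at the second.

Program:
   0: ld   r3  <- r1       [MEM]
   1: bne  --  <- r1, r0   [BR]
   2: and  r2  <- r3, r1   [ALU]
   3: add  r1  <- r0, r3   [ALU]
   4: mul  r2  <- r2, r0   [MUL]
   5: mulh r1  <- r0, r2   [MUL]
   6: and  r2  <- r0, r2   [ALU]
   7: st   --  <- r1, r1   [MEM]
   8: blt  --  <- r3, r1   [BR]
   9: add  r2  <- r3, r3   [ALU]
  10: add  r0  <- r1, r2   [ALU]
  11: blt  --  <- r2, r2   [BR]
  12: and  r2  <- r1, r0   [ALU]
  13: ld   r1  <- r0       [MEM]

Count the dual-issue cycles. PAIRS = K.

PAIRS = 6

0. ld bne @i0,i1  | dual
1. and add @i2,i3  | dual
2. mul @i4  | no-port MUL/MUL
3. mulh and @i5,i6  | dual
4. st blt @i7,i8  | dual
5. add @i9  | RAW r2
6. add blt @i10,i11  | dual
7. and ld @i12,i13  | dual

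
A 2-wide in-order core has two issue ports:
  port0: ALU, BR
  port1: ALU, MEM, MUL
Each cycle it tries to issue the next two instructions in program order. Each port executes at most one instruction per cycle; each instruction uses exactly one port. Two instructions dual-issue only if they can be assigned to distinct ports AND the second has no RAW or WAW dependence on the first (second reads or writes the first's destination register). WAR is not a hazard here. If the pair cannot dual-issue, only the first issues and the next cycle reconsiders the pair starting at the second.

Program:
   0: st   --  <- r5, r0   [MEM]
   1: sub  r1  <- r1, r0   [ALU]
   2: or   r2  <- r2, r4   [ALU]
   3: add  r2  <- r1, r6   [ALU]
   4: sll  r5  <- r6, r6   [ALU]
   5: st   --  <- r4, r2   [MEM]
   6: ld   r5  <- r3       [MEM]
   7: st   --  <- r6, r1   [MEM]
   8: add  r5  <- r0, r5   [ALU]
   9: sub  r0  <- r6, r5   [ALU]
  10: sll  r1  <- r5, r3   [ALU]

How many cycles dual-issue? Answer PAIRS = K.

t=0 i0/i1:st sub ; dual
t=1 i2:or ; WAW r2
t=2 i3/i4:add sll ; dual
t=3 i5:st ; no-port MEM/MEM
t=4 i6:ld ; no-port MEM/MEM
t=5 i7/i8:st add ; dual
t=6 i9/i10:sub sll ; dual

PAIRS = 4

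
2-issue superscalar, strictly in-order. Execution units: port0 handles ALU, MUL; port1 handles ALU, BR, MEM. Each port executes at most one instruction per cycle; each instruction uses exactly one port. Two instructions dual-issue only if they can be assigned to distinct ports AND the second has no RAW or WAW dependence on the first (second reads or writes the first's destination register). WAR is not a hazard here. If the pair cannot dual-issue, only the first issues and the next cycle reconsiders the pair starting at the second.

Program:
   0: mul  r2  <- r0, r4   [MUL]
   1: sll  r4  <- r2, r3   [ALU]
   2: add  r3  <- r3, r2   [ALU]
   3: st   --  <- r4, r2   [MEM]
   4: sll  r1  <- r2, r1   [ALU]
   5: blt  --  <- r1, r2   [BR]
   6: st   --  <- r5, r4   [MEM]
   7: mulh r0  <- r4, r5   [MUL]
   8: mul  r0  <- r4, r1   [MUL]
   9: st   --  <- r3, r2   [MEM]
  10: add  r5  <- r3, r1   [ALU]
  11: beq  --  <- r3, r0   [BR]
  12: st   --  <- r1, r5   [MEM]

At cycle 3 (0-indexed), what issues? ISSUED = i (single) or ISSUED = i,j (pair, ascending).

[0] i0  mul.MUL  -- RAW r2
[1] i1/i2  sll.ALU add.ALU  -- pair
[2] i3/i4  st.MEM sll.ALU  -- pair
[3] i5  blt.BR  -- no-port BR/MEM
[4] i6/i7  st.MEM mulh.MUL  -- pair
[5] i8/i9  mul.MUL st.MEM  -- pair
[6] i10/i11  add.ALU beq.BR  -- pair
[7] i12  st.MEM  -- tail

ISSUED = 5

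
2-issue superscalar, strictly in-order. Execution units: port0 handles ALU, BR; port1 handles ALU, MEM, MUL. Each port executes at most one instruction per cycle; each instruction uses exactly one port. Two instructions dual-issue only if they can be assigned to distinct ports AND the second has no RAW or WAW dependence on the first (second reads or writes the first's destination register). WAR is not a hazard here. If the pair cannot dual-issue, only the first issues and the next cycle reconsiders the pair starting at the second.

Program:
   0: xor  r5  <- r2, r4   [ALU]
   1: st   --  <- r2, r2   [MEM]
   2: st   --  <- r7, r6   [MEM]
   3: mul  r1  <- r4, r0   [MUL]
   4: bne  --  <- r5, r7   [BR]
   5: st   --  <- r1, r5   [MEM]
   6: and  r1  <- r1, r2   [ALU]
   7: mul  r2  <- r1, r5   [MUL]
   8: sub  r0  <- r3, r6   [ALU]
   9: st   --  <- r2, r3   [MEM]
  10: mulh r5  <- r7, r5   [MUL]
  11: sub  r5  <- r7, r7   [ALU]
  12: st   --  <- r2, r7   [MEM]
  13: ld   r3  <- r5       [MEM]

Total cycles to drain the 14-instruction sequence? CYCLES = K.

0. xor/st @i0/i1  | pair
1. st @i2  | no-port MEM/MUL
2. mul/bne @i3/i4  | pair
3. st/and @i5/i6  | pair
4. mul/sub @i7/i8  | pair
5. st @i9  | no-port MEM/MUL
6. mulh @i10  | WAW r5
7. sub/st @i11/i12  | pair
8. ld @i13  | tail

CYCLES = 9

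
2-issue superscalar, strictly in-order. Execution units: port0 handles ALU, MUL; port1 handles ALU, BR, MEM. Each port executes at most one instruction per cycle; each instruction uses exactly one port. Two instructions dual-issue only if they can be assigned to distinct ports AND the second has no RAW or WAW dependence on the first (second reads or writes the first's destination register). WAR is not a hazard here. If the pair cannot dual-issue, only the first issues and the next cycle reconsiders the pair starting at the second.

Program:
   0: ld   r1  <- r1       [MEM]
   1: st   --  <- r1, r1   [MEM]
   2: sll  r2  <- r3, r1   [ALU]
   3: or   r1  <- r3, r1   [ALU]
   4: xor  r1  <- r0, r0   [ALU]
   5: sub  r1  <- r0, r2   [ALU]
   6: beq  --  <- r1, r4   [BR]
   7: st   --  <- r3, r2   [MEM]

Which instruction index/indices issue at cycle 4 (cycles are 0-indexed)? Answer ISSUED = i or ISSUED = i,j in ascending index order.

#0 head=0: ld.MEM i0 no-port MEM/MEM
#1 head=1: st.MEM sll.ALU i1/i2 2-wide
#2 head=3: or.ALU i3 WAW r1
#3 head=4: xor.ALU i4 WAW r1
#4 head=5: sub.ALU i5 RAW r1
#5 head=6: beq.BR i6 no-port BR/MEM
#6 head=7: st.MEM i7 tail

ISSUED = 5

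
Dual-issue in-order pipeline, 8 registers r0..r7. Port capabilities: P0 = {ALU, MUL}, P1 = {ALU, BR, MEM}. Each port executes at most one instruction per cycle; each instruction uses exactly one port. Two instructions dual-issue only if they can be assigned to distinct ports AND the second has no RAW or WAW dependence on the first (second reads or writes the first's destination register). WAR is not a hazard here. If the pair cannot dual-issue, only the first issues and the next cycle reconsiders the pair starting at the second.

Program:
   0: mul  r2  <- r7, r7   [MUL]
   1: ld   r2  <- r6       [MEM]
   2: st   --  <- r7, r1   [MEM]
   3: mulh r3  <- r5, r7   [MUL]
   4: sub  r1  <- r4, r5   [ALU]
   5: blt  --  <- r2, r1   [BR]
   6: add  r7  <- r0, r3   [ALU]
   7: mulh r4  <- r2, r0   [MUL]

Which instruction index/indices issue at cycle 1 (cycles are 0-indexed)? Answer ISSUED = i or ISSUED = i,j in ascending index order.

ISSUED = 1

0. mul.MUL @i0  | WAW r2
1. ld.MEM @i1  | no-port MEM/MEM
2. st.MEM/mulh.MUL @i2&i3  | dual
3. sub.ALU @i4  | RAW r1
4. blt.BR/add.ALU @i5&i6  | dual
5. mulh.MUL @i7  | tail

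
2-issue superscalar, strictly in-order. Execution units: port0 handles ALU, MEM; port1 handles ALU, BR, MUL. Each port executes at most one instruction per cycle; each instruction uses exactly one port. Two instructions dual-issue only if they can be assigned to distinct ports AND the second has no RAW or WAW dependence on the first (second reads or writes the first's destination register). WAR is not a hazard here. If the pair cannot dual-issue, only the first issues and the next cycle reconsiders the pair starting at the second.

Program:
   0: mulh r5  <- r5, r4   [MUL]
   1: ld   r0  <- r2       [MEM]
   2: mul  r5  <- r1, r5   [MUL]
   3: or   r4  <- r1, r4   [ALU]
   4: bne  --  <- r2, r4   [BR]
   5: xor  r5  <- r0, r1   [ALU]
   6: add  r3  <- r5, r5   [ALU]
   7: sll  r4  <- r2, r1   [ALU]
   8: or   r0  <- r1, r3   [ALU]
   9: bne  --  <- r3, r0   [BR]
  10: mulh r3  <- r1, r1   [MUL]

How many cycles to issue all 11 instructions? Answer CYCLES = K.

[0] i0+i1  mulh/ld  -- pair
[1] i2+i3  mul/or  -- pair
[2] i4+i5  bne/xor  -- pair
[3] i6+i7  add/sll  -- pair
[4] i8  or  -- RAW r0
[5] i9  bne  -- no-port BR/MUL
[6] i10  mulh  -- tail

CYCLES = 7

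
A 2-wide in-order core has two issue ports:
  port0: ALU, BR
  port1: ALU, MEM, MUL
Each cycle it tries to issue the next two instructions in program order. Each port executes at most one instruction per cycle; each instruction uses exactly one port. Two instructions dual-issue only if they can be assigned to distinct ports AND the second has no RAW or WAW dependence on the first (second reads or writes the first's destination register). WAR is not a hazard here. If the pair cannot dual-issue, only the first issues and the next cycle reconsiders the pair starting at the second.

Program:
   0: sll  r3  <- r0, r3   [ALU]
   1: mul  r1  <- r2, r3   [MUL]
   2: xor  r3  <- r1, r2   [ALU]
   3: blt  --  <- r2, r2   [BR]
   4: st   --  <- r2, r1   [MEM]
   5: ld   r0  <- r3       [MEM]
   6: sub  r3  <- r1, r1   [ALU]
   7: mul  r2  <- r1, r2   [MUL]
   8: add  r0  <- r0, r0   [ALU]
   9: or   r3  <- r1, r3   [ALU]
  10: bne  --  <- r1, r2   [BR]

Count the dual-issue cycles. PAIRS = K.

PAIRS = 4

0. sll @i0  | RAW r3
1. mul @i1  | RAW r1
2. xor;blt @i2/i3  | 2-wide
3. st @i4  | no-port MEM/MEM
4. ld;sub @i5/i6  | 2-wide
5. mul;add @i7/i8  | 2-wide
6. or;bne @i9/i10  | 2-wide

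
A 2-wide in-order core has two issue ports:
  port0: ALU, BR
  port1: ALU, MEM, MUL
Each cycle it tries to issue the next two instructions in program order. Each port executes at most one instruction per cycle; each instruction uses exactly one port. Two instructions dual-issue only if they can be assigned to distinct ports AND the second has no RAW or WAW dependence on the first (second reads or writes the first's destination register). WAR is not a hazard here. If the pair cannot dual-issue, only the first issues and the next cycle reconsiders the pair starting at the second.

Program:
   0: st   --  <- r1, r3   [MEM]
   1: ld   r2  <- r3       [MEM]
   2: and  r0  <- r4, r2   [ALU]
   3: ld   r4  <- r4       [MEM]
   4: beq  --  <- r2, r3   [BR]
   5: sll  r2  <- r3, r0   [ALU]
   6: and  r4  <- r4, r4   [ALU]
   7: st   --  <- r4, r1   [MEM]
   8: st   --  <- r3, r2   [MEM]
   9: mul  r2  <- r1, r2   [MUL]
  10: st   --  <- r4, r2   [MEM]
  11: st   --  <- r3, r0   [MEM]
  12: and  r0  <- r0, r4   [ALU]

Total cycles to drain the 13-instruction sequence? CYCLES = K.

CYCLES = 10

t=0 i0:st.MEM ; no-port MEM/MEM
t=1 i1:ld.MEM ; RAW r2
t=2 i2/i3:and.ALU ld.MEM ; pair
t=3 i4/i5:beq.BR sll.ALU ; pair
t=4 i6:and.ALU ; RAW r4
t=5 i7:st.MEM ; no-port MEM/MEM
t=6 i8:st.MEM ; no-port MEM/MUL
t=7 i9:mul.MUL ; no-port MUL/MEM
t=8 i10:st.MEM ; no-port MEM/MEM
t=9 i11/i12:st.MEM and.ALU ; pair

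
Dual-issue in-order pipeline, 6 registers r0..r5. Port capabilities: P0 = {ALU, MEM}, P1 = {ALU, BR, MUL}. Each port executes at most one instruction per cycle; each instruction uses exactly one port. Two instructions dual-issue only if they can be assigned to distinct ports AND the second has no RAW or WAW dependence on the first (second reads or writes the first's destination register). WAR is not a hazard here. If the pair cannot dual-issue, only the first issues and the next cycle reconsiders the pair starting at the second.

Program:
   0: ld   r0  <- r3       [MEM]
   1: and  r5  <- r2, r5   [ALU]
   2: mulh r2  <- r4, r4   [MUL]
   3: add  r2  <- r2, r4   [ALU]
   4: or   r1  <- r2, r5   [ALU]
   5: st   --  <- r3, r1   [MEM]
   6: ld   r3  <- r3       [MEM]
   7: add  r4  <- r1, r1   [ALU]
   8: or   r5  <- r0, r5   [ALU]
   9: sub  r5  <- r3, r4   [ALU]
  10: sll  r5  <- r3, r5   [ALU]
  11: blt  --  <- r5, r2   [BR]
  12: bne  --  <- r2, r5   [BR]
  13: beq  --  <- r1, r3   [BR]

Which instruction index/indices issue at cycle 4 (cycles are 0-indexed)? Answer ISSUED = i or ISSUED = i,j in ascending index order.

[0] i0/i1  ld+and  -- pair
[1] i2  mulh  -- RAW+WAW r2
[2] i3  add  -- RAW r2
[3] i4  or  -- RAW r1
[4] i5  st  -- no-port MEM/MEM
[5] i6/i7  ld+add  -- pair
[6] i8  or  -- WAW r5
[7] i9  sub  -- RAW+WAW r5
[8] i10  sll  -- RAW r5
[9] i11  blt  -- no-port BR/BR
[10] i12  bne  -- no-port BR/BR
[11] i13  beq  -- tail

ISSUED = 5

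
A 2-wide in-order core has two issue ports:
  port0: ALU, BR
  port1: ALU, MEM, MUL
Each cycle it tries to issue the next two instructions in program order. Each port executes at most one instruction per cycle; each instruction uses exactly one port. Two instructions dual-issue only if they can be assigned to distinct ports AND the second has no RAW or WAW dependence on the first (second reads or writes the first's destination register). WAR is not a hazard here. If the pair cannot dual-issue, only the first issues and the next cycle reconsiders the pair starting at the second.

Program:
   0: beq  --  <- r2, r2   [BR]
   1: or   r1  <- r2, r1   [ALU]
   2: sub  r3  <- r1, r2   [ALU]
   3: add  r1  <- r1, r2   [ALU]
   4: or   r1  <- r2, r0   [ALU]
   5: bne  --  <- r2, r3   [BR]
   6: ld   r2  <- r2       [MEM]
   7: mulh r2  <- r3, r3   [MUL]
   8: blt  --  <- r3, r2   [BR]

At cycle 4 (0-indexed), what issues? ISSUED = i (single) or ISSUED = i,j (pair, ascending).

#0 head=0: beq.BR or.ALU i0&i1 dual
#1 head=2: sub.ALU add.ALU i2&i3 dual
#2 head=4: or.ALU bne.BR i4&i5 dual
#3 head=6: ld.MEM i6 no-port MEM/MUL
#4 head=7: mulh.MUL i7 RAW r2
#5 head=8: blt.BR i8 tail

ISSUED = 7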